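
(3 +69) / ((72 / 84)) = 84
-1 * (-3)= 3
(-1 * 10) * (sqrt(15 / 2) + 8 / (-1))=80 - 5 * sqrt(30)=52.61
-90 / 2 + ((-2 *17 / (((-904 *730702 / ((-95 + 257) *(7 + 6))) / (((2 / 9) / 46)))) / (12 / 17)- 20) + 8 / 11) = -10741278356707 / 167120315824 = -64.27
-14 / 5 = -2.80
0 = 0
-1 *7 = -7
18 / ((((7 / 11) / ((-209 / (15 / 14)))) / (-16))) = 441408 / 5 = 88281.60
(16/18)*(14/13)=112/117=0.96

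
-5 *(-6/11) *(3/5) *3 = 54/11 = 4.91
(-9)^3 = -729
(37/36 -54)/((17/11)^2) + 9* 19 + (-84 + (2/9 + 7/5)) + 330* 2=726.44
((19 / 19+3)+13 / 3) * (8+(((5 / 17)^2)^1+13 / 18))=1145575 / 15606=73.41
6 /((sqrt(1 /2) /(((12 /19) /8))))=9 * sqrt(2) /19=0.67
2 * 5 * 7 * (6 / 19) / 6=70 / 19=3.68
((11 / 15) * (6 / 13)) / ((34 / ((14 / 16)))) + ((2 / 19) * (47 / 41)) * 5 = 4214783 / 6886360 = 0.61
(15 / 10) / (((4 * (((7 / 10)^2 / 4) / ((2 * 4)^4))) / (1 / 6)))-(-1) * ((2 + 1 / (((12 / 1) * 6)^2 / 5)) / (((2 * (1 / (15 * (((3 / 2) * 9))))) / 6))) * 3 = 35979665 / 6272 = 5736.55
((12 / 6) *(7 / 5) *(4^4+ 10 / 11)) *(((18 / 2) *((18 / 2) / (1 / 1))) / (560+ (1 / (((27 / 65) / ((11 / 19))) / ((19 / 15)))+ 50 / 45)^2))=21025931724 / 205064695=102.53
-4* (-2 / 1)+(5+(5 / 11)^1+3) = 181 / 11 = 16.45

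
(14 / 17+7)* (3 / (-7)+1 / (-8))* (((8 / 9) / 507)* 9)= -589 / 8619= -0.07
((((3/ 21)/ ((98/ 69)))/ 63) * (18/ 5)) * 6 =414/ 12005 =0.03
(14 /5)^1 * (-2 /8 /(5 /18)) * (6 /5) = -378 /125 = -3.02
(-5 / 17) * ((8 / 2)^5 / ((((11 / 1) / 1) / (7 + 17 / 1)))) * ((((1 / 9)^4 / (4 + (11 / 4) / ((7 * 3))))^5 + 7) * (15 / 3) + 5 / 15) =-33116403269135903392755363940679680 / 1426326515359765149258640076211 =-23217.97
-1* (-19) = 19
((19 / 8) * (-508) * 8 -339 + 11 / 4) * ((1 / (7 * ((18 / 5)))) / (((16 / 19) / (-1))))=3795535 / 8064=470.68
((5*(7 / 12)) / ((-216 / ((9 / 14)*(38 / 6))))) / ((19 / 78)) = -65 / 288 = -0.23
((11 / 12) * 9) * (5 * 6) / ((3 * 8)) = 165 / 16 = 10.31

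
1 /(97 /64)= 64 /97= 0.66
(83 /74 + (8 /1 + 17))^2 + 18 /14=26204707 /38332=683.62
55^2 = 3025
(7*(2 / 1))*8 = 112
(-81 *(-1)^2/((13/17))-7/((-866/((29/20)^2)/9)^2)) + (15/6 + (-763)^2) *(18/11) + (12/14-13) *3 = 114407818039432724673/120112952960000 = 952501.92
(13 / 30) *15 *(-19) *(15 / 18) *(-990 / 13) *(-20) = -156750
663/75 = 221/25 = 8.84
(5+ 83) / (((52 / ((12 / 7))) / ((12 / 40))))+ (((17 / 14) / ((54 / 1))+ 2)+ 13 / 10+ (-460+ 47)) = -4017757 / 9828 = -408.81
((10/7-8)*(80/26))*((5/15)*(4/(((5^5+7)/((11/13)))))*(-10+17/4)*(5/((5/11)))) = 1280180/2778867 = 0.46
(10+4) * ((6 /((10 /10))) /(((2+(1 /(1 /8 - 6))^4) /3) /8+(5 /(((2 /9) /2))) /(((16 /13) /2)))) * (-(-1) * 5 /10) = 1639572816 /2857867871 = 0.57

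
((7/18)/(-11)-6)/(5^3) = -239/4950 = -0.05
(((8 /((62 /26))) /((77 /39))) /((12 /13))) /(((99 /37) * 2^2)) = 81289 /472626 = 0.17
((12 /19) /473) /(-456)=-1 /341506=-0.00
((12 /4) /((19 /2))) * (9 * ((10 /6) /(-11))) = -90 /209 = -0.43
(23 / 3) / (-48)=-23 / 144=-0.16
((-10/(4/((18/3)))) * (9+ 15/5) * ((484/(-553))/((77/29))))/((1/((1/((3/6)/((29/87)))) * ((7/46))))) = 76560/12719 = 6.02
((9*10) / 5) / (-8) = -9 / 4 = -2.25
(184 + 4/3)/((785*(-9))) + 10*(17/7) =3599258/148365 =24.26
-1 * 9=-9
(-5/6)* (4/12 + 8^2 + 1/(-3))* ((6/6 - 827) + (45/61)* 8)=43738.58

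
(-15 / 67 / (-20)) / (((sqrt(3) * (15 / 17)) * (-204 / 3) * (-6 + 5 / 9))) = 3 * sqrt(3) / 262640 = 0.00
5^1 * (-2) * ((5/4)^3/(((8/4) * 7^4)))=-625/153664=-0.00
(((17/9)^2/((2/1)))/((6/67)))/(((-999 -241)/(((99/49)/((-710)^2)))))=-212993/3307944528000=-0.00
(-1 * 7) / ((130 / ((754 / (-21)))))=29 / 15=1.93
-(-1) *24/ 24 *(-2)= -2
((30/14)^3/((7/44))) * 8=1188000/2401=494.79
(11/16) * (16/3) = 11/3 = 3.67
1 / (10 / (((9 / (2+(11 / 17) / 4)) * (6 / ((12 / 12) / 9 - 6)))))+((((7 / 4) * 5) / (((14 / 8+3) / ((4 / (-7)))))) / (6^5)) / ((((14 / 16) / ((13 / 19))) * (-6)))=-2898949129 / 6834498930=-0.42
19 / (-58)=-0.33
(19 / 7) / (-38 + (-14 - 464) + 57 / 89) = -1691 / 321069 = -0.01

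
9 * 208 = 1872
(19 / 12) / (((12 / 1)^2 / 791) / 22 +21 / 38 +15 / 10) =3141061 / 4088484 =0.77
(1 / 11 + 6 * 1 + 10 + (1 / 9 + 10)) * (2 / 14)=2594 / 693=3.74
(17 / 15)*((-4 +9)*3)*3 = 51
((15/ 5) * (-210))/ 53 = -630/ 53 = -11.89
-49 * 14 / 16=-343 / 8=-42.88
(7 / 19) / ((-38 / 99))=-0.96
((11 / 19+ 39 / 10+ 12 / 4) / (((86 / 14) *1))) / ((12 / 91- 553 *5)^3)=-7495770737 / 130127624557057464590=-0.00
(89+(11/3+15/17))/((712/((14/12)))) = 33397/217872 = 0.15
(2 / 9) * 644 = 1288 / 9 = 143.11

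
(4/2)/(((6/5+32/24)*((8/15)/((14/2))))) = 10.36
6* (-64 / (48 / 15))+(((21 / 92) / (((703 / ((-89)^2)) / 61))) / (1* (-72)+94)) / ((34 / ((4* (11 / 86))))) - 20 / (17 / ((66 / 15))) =-11826078607 / 94556312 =-125.07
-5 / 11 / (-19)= 5 / 209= 0.02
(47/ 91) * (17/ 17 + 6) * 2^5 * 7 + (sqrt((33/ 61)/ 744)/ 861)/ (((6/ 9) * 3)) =sqrt(41602)/ 13025208 + 10528/ 13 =809.85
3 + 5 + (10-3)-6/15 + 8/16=151/10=15.10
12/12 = 1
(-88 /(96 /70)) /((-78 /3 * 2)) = 385 /312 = 1.23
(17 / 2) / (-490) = -17 / 980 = -0.02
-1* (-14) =14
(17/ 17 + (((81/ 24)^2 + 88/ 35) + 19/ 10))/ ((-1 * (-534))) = 37643/ 1196160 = 0.03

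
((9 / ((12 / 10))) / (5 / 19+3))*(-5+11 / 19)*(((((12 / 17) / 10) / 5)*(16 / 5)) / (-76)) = 1512 / 250325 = 0.01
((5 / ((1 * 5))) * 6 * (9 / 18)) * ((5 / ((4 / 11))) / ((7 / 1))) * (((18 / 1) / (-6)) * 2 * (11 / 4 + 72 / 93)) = -216315 / 1736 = -124.61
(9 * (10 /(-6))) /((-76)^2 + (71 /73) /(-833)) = -304045 /117077571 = -0.00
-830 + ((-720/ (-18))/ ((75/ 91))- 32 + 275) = -8077/ 15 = -538.47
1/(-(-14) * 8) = 1/112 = 0.01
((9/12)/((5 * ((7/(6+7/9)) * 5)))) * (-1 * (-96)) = 488/175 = 2.79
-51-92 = -143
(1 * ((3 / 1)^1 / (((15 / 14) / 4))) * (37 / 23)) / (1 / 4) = 8288 / 115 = 72.07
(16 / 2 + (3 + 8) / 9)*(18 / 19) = 166 / 19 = 8.74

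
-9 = -9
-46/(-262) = 23/131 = 0.18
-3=-3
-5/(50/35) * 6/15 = -1.40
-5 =-5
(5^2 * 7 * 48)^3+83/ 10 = 592704000008.30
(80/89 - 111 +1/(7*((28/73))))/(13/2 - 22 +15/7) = 1914107/233002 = 8.21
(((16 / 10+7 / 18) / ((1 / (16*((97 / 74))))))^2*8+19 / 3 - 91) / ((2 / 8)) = 153415709528 / 2772225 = 55340.28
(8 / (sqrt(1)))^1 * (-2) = -16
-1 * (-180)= 180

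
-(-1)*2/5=2/5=0.40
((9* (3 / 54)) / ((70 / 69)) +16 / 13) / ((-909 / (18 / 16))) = -3137 / 1470560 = -0.00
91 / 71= 1.28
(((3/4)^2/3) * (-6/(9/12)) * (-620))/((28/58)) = 13485/7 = 1926.43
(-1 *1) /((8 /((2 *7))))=-1.75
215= 215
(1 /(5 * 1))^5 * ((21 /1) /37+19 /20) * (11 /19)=12353 /43937500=0.00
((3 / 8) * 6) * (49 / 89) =441 / 356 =1.24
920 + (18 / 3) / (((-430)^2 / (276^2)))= 42641264 / 46225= 922.47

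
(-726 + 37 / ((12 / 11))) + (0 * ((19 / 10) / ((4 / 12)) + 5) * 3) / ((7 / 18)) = -8305 / 12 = -692.08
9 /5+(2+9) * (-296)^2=4818889 /5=963777.80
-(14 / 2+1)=-8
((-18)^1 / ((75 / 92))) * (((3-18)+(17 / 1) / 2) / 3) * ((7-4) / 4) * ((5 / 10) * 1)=897 / 50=17.94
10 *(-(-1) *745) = 7450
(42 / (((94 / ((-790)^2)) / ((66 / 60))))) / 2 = 7208355 / 47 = 153369.26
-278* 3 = -834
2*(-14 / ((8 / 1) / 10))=-35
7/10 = 0.70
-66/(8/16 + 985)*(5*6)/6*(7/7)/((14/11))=-1210/4599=-0.26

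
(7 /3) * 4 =9.33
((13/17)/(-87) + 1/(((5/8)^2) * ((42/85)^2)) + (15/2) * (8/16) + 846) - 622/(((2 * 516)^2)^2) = 11785407278795553541/13700354122377216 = 860.23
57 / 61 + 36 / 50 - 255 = -386352 / 1525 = -253.35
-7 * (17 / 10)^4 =-584647 / 10000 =-58.46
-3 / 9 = -0.33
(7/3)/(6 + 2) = 7/24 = 0.29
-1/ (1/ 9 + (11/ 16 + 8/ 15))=-0.75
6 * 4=24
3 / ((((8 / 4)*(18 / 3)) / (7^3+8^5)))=33111 / 4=8277.75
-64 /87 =-0.74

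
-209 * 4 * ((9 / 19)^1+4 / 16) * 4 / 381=-6.35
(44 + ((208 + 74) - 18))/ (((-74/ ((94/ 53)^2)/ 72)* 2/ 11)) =-538854624/ 103933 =-5184.63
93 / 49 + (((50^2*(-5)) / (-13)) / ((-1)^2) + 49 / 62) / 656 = 87178661 / 25908064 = 3.36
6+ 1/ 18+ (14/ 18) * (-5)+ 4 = 37/ 6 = 6.17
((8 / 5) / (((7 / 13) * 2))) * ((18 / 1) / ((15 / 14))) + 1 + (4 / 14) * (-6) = 4243 / 175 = 24.25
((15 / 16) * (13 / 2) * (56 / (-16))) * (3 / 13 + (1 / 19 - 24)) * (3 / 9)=168.61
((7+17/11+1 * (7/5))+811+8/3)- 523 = 49601/165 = 300.61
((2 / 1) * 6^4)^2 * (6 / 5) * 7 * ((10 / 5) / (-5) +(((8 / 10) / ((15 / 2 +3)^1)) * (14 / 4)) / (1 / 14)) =188116992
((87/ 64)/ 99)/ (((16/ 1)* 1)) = 29/ 33792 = 0.00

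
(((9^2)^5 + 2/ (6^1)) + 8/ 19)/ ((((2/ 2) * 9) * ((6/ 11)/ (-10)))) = -10931069099500/ 1539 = -7102708966.54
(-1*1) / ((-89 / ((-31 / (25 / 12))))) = -372 / 2225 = -0.17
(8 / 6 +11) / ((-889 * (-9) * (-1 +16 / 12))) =37 / 8001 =0.00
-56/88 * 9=-63/11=-5.73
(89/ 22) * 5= 445/ 22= 20.23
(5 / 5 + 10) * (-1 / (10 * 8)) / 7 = -11 / 560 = -0.02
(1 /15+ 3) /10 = 23 /75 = 0.31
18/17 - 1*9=-135/17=-7.94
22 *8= 176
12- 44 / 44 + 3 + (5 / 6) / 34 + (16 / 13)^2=535733 / 34476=15.54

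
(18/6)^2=9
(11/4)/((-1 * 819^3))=-11/2197413036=-0.00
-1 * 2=-2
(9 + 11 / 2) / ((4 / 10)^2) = 725 / 8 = 90.62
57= 57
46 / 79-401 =-31633 / 79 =-400.42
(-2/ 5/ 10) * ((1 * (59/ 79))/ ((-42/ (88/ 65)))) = 2596/ 2695875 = 0.00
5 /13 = 0.38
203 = 203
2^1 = 2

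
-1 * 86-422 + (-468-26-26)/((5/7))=-1236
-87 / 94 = -0.93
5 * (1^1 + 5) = 30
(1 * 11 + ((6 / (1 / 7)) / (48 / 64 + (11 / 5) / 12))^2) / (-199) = -2036 / 199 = -10.23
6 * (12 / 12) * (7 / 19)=2.21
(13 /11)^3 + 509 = 679676 /1331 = 510.65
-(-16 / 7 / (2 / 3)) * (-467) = -11208 / 7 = -1601.14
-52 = -52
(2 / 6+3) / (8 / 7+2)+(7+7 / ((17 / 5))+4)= 7921 / 561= 14.12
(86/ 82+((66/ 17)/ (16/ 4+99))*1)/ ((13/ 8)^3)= 0.25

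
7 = 7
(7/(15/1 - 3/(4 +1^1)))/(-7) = -0.07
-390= -390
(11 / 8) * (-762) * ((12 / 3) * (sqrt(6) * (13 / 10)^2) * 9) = -6374511 * sqrt(6) / 100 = -156142.99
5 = 5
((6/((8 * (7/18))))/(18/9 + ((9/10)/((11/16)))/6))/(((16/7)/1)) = 1485/3904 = 0.38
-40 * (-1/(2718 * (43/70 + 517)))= 1400/49240647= 0.00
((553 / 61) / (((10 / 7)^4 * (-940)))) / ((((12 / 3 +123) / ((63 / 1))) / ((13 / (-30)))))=362476569 / 728218000000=0.00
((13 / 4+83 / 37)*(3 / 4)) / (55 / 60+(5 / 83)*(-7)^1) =607311 / 72964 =8.32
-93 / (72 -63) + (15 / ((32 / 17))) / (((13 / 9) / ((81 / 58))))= -190283 / 72384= -2.63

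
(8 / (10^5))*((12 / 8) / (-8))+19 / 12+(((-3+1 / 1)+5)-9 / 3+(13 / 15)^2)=2.33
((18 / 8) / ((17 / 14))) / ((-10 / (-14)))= 441 / 170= 2.59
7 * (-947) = -6629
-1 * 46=-46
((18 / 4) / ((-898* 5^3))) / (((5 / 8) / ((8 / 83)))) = -144 / 23291875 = -0.00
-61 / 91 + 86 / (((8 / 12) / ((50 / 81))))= 194003 / 2457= 78.96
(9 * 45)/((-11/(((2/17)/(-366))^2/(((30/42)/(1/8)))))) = -63/94632472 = -0.00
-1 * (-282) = 282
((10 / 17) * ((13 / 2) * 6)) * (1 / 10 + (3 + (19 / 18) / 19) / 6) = 4277 / 306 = 13.98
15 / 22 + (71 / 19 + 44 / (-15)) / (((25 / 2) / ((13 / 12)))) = 176686 / 235125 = 0.75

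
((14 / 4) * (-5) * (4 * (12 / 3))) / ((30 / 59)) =-1652 / 3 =-550.67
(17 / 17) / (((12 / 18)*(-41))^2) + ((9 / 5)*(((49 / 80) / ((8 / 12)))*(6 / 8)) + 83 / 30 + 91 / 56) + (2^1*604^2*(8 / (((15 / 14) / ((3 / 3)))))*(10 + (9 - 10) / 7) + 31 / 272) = 53700920.95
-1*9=-9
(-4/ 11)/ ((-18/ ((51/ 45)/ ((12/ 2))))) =17/ 4455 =0.00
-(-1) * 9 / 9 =1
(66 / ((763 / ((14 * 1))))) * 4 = 528 / 109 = 4.84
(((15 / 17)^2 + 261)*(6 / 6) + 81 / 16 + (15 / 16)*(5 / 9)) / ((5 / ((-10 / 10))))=-927211 / 17340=-53.47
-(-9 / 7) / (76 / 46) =207 / 266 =0.78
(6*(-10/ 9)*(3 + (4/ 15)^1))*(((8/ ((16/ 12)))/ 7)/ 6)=-28/ 9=-3.11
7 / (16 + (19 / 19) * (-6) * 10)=-7 / 44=-0.16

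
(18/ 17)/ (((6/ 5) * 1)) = 15/ 17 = 0.88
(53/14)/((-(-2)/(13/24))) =1.03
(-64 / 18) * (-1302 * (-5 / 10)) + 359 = -5867 / 3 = -1955.67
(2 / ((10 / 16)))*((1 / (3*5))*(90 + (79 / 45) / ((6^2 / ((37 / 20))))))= 2918923 / 151875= 19.22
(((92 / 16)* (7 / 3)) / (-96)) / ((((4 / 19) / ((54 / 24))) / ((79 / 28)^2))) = -2727317 / 229376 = -11.89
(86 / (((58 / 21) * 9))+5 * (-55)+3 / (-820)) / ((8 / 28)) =-135603587 / 142680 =-950.40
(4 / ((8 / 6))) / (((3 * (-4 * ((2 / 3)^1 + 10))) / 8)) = -3 / 16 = -0.19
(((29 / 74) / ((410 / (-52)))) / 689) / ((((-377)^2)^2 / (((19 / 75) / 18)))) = -19 / 378035535954345750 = -0.00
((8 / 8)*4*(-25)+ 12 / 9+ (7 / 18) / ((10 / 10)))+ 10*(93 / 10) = -95 / 18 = -5.28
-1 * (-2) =2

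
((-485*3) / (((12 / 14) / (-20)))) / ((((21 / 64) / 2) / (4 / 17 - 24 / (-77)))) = 444492800 / 3927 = 113188.90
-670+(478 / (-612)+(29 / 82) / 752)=-6328541051 / 9434592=-670.78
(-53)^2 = 2809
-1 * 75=-75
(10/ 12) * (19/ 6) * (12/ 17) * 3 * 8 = 760/ 17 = 44.71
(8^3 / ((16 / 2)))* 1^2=64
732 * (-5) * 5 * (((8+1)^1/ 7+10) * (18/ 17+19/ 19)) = -7228500/ 17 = -425205.88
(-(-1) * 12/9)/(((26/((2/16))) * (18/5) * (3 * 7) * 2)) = 5/117936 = 0.00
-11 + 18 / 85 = -917 / 85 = -10.79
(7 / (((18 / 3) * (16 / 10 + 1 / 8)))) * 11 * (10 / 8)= 1925 / 207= 9.30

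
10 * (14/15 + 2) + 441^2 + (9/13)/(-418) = 3170907427/16302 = 194510.33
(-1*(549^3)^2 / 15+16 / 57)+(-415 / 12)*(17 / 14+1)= -29132361784115607559 / 15960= -1825335951385689.70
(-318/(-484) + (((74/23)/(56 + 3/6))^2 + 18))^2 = 930446874678355562089/2672119337690832964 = 348.21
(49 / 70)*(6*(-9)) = -189 / 5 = -37.80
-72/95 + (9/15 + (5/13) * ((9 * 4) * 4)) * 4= 275628/1235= 223.18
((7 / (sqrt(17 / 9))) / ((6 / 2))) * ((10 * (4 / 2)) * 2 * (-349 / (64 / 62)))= -378665 * sqrt(17) / 68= -22959.94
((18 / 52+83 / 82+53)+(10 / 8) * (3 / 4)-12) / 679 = 369227 / 5790512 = 0.06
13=13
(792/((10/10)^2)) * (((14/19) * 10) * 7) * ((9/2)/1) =3492720/19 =183827.37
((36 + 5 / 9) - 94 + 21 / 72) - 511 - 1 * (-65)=-36227 / 72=-503.15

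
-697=-697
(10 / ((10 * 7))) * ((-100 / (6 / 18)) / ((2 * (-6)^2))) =-0.60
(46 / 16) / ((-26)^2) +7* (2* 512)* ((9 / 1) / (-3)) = -116293609 / 5408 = -21504.00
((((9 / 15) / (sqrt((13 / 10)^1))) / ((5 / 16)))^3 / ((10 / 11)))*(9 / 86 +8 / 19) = 522491904*sqrt(130) / 2157390625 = 2.76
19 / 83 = 0.23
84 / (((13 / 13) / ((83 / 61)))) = 6972 / 61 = 114.30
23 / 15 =1.53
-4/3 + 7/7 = -1/3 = -0.33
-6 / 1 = -6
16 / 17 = 0.94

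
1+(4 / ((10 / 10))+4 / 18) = 5.22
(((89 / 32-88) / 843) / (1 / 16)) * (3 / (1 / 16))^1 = -21816 / 281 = -77.64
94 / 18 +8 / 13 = 683 / 117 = 5.84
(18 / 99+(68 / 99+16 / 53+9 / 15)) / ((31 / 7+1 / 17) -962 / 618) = 569349907 / 942422415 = 0.60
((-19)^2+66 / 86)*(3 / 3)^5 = 15556 / 43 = 361.77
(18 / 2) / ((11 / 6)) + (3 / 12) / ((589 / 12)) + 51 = 55.91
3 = 3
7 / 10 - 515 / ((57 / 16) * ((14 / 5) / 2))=-409207 / 3990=-102.56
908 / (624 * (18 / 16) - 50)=227 / 163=1.39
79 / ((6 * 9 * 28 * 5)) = 79 / 7560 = 0.01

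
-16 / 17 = -0.94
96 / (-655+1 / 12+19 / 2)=-1152 / 7745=-0.15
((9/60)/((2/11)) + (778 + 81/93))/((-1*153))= -966823/189720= -5.10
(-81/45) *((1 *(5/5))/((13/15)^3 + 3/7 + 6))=-42525/167254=-0.25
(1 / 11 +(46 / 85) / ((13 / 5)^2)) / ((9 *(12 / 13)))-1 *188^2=-3093163703 / 87516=-35343.98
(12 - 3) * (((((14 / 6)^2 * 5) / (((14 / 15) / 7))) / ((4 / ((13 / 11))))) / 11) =47775 / 968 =49.35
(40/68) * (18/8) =45/34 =1.32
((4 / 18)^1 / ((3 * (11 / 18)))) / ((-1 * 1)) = -4 / 33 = -0.12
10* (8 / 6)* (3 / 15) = 8 / 3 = 2.67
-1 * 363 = -363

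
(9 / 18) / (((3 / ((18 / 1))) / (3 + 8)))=33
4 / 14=2 / 7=0.29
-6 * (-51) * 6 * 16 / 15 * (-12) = -117504 / 5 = -23500.80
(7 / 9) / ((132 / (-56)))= -98 / 297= -0.33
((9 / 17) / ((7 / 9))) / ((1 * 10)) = 81 / 1190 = 0.07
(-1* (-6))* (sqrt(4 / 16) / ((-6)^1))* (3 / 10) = -3 / 20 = -0.15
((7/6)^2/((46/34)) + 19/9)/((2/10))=12905/828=15.59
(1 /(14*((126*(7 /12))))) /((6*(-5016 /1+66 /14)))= -1 /30939678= -0.00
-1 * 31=-31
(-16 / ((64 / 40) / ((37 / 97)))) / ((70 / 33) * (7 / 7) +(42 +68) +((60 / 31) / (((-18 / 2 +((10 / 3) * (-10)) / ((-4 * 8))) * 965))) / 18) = -6976507065 / 205067000242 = -0.03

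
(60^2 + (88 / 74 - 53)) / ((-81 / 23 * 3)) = -335501 / 999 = -335.84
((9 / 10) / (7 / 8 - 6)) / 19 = -36 / 3895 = -0.01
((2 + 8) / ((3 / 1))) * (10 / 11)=100 / 33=3.03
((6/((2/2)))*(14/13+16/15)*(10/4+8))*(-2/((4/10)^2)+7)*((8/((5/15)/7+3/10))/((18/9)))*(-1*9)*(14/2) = 538445.66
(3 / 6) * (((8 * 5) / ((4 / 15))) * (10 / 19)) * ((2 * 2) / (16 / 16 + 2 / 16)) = 8000 / 57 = 140.35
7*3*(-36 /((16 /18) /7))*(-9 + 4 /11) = 1131165 /22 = 51416.59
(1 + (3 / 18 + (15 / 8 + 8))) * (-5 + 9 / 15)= -583 / 12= -48.58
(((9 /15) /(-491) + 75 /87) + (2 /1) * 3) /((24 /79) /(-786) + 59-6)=5055051842 /39049959135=0.13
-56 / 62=-28 / 31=-0.90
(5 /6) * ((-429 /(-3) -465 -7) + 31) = -745 /3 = -248.33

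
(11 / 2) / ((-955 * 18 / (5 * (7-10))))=11 / 2292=0.00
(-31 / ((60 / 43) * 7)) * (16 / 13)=-5332 / 1365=-3.91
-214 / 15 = -14.27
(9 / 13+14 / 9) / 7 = 263 / 819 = 0.32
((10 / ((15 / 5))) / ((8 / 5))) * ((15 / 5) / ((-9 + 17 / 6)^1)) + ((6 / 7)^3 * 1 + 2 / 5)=2059 / 126910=0.02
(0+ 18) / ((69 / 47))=282 / 23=12.26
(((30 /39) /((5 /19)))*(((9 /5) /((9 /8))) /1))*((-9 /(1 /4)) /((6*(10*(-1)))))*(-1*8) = -7296 /325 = -22.45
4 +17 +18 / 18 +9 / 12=91 / 4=22.75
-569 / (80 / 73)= -41537 / 80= -519.21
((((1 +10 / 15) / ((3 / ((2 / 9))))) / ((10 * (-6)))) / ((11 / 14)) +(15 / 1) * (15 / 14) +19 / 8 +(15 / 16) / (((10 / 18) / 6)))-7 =403574 / 18711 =21.57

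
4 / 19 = 0.21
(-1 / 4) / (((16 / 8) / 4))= -1 / 2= -0.50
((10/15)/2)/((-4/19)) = -19/12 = -1.58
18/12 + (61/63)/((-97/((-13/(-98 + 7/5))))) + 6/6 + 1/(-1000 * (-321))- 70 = -21318448163629/315822591000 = -67.50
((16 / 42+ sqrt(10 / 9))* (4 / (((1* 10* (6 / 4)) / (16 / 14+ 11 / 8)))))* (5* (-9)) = -141* sqrt(10) / 14- 564 / 49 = -43.36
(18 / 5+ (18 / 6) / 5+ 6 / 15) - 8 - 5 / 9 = -178 / 45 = -3.96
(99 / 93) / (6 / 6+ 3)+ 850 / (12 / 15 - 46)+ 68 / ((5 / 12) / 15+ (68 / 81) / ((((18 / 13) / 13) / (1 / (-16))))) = -6261062093 / 37986532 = -164.82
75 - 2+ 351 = 424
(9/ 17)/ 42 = 3/ 238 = 0.01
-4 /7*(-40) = 160 /7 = 22.86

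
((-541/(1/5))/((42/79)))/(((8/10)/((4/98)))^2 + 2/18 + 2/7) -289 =-366108431/1211354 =-302.23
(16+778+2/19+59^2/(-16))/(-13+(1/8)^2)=-233692/5263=-44.40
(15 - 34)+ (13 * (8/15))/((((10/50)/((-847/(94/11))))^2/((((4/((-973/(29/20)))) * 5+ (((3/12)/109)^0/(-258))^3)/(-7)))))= 1216998390452959/168291830844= 7231.48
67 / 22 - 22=-417 / 22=-18.95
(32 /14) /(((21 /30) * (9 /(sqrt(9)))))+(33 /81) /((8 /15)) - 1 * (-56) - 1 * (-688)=2631367 /3528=745.85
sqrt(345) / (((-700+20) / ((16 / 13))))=-0.03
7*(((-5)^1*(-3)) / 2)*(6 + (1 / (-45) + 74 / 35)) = 2549 / 6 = 424.83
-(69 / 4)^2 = -4761 / 16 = -297.56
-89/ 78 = -1.14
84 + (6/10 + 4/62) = 13123/155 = 84.66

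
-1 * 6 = -6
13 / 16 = 0.81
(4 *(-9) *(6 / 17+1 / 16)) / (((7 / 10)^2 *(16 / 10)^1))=-127125 / 6664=-19.08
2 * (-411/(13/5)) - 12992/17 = -238766/221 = -1080.39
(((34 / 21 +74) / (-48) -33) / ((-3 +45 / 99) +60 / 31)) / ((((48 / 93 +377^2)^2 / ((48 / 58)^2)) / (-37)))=-105644576081 / 1485693867800799475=-0.00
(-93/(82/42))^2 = 2269.01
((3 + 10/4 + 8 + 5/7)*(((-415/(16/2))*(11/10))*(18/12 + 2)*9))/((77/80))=-743265/28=-26545.18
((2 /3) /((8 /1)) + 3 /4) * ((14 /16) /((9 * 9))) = 35 /3888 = 0.01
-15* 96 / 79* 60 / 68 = -21600 / 1343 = -16.08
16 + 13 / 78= 97 / 6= 16.17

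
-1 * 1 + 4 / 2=1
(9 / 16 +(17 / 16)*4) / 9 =77 / 144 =0.53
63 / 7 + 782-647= 144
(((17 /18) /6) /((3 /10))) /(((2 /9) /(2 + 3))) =11.81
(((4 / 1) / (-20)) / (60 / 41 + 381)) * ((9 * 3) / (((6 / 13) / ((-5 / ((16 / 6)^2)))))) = 14391 / 669056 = 0.02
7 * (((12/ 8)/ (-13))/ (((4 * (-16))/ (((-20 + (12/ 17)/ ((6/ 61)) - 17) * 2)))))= -819/ 1088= -0.75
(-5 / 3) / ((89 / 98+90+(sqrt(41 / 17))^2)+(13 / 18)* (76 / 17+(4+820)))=-24990 / 10370747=-0.00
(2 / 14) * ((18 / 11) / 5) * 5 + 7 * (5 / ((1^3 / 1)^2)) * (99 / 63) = 4253 / 77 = 55.23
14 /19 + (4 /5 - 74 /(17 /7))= -46728 /1615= -28.93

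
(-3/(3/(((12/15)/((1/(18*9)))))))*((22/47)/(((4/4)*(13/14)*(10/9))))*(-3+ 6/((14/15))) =-3079296/15275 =-201.59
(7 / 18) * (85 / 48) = 595 / 864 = 0.69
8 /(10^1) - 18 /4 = -37 /10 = -3.70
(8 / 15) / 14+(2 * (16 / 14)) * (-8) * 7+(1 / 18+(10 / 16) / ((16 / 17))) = -5130409 / 40320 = -127.24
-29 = -29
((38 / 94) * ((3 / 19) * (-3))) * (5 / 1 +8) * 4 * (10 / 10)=-468 / 47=-9.96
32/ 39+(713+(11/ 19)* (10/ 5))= 529799/ 741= 714.98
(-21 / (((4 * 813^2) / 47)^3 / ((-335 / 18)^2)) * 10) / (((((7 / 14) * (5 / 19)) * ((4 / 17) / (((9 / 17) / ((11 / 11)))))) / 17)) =-26344123291675 / 221770866626022304512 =-0.00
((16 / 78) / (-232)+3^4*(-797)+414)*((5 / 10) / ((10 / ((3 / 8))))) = -36272867 / 30160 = -1202.68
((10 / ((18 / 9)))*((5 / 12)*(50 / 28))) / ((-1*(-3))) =625 / 504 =1.24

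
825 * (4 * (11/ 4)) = 9075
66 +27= 93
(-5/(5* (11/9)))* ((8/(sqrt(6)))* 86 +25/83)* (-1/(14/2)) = 225/6391 +1032* sqrt(6)/77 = 32.86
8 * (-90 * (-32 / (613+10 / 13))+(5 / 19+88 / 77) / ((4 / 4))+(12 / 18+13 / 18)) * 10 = 5720753960 / 9550863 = 598.98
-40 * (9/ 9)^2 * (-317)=12680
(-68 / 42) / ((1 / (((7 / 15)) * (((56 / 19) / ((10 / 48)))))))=-15232 / 1425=-10.69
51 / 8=6.38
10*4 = 40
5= 5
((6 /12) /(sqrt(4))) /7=1 /28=0.04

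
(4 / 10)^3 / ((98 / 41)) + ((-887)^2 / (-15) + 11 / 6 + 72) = -1924869691 / 36750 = -52377.41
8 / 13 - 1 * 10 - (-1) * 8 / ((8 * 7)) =-841 / 91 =-9.24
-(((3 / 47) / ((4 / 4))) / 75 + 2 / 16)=-1183 / 9400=-0.13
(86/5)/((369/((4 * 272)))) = 93568/1845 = 50.71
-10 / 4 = -5 / 2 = -2.50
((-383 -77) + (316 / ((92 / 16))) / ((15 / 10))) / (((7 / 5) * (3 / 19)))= -2775140 / 1449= -1915.21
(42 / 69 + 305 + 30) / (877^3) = 7719 / 15514101059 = 0.00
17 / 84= 0.20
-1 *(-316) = 316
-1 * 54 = -54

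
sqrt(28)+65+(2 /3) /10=2 * sqrt(7)+976 /15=70.36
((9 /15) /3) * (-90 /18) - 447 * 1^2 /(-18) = 143 /6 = 23.83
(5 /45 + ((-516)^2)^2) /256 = 638030317825 /2304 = 276922881.00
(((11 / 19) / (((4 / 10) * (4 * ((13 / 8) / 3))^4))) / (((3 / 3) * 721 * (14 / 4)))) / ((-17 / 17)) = -71280 / 2738799973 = -0.00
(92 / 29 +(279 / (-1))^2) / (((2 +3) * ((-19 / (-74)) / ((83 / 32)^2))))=575416104533 / 1410560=407934.51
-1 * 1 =-1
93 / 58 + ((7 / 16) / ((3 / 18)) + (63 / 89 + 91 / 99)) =11969543 / 2044152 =5.86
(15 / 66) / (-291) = -5 / 6402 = -0.00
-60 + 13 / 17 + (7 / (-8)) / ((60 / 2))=-241799 / 4080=-59.26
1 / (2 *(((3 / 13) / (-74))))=-160.33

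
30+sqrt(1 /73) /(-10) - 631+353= -248 - sqrt(73) /730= -248.01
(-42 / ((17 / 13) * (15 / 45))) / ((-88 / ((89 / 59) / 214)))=0.01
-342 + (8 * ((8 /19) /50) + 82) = -259.93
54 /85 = 0.64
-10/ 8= -5/ 4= -1.25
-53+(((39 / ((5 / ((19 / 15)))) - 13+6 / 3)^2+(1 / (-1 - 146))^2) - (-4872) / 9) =6612188956 / 13505625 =489.59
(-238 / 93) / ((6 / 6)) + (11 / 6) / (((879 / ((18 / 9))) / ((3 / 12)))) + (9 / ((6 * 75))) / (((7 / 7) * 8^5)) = -342616801453 / 133934284800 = -2.56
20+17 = 37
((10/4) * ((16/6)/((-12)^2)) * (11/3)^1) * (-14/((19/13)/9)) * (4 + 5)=-5005/38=-131.71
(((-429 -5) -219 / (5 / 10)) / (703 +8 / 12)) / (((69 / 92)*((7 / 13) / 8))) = -362752 / 14777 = -24.55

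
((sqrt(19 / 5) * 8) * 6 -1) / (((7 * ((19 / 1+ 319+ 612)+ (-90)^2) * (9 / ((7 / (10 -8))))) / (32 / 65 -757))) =16391 / 3529500 -65564 * sqrt(95) / 1470625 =-0.43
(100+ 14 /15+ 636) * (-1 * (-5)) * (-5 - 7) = -44216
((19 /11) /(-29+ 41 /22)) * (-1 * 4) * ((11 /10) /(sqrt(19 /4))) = 88 * sqrt(19) /2985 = 0.13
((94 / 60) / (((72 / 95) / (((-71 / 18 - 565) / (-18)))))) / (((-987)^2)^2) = 3971 / 57677101828416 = 0.00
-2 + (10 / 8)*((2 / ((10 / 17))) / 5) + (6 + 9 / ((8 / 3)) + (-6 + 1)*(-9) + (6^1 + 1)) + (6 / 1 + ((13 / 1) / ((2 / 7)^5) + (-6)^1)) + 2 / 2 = 1102251 / 160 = 6889.07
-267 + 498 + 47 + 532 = 810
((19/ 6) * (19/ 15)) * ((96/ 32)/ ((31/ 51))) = 6137/ 310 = 19.80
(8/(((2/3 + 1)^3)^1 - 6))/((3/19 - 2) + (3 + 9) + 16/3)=-12312/32671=-0.38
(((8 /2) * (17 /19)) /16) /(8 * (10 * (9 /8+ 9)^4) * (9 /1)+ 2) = 1088 /36804956183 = 0.00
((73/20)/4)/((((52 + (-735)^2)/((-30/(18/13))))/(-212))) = 50297/6483324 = 0.01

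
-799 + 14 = -785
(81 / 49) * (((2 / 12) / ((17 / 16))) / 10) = 108 / 4165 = 0.03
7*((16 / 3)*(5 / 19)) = 560 / 57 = 9.82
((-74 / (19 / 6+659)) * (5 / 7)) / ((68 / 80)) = -0.09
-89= -89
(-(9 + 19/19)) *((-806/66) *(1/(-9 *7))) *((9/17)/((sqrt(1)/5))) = -20150/3927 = -5.13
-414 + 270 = -144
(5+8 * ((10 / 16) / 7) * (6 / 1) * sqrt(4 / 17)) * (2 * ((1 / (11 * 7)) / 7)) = 120 * sqrt(17) / 64141+10 / 539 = 0.03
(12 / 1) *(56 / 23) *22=14784 / 23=642.78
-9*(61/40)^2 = -33489/1600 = -20.93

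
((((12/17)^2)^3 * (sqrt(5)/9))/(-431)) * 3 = -0.00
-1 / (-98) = 1 / 98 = 0.01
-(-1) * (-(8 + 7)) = -15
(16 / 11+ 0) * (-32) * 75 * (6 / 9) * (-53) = 1356800 / 11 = 123345.45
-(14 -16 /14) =-12.86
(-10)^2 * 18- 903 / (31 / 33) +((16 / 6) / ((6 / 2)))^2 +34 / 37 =78083779 / 92907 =840.45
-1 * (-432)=432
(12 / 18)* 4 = 8 / 3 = 2.67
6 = 6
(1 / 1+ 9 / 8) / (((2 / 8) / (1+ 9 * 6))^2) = 102850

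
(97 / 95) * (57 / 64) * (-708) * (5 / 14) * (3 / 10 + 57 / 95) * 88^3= -4936018824 / 35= -141029109.26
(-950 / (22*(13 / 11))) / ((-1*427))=475 / 5551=0.09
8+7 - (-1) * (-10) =5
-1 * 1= -1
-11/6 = -1.83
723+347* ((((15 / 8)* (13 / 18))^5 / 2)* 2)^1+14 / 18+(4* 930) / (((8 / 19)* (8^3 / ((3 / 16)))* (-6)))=2303.36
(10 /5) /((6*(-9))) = -1 /27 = -0.04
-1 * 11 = -11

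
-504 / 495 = -1.02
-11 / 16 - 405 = -6491 / 16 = -405.69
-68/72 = -17/18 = -0.94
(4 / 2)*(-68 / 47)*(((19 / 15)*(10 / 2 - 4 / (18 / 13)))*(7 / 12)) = -85918 / 19035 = -4.51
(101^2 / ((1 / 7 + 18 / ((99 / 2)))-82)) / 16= -785477 / 100400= -7.82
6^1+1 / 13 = 79 / 13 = 6.08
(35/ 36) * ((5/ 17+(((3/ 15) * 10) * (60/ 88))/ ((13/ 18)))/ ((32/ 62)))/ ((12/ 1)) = 5755925/ 16803072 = 0.34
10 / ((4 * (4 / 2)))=5 / 4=1.25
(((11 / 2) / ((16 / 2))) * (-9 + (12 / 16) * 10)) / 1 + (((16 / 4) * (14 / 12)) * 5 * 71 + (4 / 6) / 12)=476839 / 288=1655.69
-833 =-833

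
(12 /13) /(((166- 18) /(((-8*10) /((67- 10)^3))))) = -80 /29692611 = -0.00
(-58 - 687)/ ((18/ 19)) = -14155/ 18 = -786.39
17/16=1.06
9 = 9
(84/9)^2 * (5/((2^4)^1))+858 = 7967/9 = 885.22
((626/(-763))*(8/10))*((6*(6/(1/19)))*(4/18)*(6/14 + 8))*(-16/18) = 179646976/240345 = 747.45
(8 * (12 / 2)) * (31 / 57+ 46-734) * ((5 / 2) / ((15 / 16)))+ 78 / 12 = -87987.89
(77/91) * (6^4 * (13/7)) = 14256/7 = 2036.57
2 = 2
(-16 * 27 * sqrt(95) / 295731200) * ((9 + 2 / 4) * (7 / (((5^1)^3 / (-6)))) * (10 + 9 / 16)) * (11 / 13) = 81081 * sqrt(95) / 1945600000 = 0.00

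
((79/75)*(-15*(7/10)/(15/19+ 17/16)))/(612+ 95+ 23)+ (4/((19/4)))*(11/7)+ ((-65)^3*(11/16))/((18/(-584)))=6125664.51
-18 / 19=-0.95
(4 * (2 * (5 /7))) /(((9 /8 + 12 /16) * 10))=32 /105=0.30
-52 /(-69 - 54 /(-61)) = 3172 /4155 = 0.76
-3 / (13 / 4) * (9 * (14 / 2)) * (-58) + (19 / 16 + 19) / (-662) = 464433817 / 137696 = 3372.89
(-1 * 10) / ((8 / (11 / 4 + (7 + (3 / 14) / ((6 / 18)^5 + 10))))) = -3325605 / 272272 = -12.21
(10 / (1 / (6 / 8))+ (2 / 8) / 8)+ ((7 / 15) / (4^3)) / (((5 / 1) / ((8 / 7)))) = 18079 / 2400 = 7.53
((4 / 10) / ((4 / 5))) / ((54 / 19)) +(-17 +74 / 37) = -1601 / 108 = -14.82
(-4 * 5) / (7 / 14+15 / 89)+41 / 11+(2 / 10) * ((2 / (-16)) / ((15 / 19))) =-20593471 / 785400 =-26.22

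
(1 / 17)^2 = 1 / 289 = 0.00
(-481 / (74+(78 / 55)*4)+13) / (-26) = -2347 / 8764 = -0.27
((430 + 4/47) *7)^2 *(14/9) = 31144841784/2209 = 14099068.26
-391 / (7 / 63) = -3519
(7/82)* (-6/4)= -21/164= -0.13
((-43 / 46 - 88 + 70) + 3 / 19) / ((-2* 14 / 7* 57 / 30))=82055 / 33212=2.47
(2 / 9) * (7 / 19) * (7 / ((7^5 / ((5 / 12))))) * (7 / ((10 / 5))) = 5 / 100548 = 0.00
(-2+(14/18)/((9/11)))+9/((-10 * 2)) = -2429/1620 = -1.50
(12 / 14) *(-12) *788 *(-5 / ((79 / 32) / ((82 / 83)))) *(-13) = -210830.13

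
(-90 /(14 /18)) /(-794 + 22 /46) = 18630 /127757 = 0.15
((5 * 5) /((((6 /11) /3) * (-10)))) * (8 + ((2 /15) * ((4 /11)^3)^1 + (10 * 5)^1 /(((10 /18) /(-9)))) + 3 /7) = 112022719 /10164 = 11021.52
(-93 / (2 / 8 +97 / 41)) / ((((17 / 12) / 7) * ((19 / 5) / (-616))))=119575680 / 4199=28477.18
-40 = -40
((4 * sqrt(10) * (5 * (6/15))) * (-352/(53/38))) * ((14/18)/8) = -93632 * sqrt(10)/477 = -620.73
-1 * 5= -5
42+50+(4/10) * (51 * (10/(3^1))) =160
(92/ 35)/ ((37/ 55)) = 1012/ 259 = 3.91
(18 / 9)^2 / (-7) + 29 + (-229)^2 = 367286 / 7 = 52469.43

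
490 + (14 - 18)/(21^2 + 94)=489.99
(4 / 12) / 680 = 1 / 2040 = 0.00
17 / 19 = 0.89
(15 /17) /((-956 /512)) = -1920 /4063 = -0.47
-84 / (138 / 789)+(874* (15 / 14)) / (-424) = -482.47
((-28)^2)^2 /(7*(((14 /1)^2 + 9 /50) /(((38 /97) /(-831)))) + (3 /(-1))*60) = -1167846400 /5535060441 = -0.21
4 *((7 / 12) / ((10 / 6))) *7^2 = 343 / 5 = 68.60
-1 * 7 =-7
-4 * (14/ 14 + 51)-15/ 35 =-1459/ 7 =-208.43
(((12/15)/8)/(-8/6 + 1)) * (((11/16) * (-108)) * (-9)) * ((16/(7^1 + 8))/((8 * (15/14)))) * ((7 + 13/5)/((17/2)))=-28.18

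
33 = 33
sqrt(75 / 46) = 1.28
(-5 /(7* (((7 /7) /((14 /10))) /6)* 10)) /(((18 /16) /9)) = -24 /5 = -4.80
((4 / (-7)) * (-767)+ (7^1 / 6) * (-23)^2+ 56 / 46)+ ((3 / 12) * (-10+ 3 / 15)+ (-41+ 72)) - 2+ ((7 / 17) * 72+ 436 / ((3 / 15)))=540754591 / 164220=3292.87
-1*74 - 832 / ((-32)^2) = -74.81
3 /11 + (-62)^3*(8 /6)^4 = -671131405 /891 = -753233.90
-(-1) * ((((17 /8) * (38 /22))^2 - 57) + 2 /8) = -335143 /7744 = -43.28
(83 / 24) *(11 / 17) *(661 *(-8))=-603493 / 51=-11833.20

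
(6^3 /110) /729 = 4 /1485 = 0.00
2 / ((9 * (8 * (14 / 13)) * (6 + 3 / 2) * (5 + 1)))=13 / 22680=0.00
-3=-3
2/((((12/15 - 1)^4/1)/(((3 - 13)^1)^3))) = -1250000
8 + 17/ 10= 97/ 10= 9.70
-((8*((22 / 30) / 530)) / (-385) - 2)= 278254 / 139125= 2.00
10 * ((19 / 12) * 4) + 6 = 69.33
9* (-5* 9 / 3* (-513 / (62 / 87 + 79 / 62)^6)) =1705755523661763622112249280 / 1515093323025424648306969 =1125.84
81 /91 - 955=-86824 /91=-954.11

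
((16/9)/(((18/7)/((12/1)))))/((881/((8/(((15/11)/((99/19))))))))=216832/753255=0.29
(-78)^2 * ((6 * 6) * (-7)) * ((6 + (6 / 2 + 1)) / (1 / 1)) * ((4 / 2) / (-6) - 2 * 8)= 250417440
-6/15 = -2/5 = -0.40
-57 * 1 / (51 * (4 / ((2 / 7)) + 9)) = -0.05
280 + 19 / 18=5059 / 18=281.06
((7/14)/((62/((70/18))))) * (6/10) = 7/372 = 0.02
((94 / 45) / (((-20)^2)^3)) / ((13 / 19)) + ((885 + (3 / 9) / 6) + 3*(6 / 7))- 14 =114480080006251 / 131040000000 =873.63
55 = 55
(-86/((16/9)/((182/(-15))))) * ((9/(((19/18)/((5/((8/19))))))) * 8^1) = 950859/2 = 475429.50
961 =961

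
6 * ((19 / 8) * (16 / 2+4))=171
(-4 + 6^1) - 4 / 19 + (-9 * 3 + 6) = -365 / 19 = -19.21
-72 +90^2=8028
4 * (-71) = -284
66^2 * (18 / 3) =26136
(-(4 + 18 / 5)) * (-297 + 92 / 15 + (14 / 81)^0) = 165224 / 75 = 2202.99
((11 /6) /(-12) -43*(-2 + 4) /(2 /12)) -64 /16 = -37451 /72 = -520.15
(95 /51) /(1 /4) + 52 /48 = 1741 /204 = 8.53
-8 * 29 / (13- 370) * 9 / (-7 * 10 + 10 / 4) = -464 / 5355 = -0.09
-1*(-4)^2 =-16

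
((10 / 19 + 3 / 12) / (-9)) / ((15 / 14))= -413 / 5130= -0.08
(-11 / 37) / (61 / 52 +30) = -572 / 59977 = -0.01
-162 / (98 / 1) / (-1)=81 / 49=1.65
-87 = -87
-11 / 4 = -2.75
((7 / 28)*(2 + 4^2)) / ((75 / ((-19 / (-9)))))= 19 / 150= 0.13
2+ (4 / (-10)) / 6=29 / 15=1.93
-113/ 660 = -0.17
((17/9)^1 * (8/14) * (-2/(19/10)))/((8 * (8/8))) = -170/1197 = -0.14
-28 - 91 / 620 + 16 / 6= -47393 / 1860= -25.48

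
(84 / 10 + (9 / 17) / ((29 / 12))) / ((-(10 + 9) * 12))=-3541 / 93670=-0.04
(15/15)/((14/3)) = 3/14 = 0.21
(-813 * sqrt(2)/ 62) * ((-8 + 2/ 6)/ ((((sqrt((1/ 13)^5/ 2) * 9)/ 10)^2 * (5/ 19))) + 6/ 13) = 11432489991301 * sqrt(2)/ 32643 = 495297074.33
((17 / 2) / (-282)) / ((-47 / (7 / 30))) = 119 / 795240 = 0.00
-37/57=-0.65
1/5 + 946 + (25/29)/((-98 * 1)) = 13445377/14210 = 946.19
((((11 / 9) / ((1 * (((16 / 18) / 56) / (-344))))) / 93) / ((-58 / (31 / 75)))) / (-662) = -6622 / 2159775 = -0.00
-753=-753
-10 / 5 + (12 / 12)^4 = -1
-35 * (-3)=105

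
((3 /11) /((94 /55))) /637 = 0.00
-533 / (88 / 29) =-15457 / 88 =-175.65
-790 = -790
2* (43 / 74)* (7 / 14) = 43 / 74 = 0.58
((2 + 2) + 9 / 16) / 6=73 / 96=0.76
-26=-26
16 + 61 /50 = 861 /50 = 17.22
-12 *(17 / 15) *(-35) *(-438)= -208488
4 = 4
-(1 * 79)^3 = -493039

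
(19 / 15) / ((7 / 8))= 152 / 105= 1.45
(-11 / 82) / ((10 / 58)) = -319 / 410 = -0.78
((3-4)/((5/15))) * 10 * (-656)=19680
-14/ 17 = -0.82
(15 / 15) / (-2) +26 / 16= 9 / 8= 1.12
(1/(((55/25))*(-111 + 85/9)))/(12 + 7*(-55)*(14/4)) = 45/13427117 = 0.00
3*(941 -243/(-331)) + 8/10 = 4677034/1655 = 2826.00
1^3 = 1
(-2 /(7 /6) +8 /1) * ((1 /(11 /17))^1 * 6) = 408 /7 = 58.29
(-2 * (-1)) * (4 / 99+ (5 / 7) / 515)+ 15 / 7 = 22703 / 10197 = 2.23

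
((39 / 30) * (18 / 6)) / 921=13 / 3070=0.00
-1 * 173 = -173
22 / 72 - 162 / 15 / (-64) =683 / 1440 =0.47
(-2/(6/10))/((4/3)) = -5/2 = -2.50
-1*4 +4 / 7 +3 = -3 / 7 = -0.43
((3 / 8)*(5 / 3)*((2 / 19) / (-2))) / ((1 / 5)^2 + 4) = -125 / 15352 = -0.01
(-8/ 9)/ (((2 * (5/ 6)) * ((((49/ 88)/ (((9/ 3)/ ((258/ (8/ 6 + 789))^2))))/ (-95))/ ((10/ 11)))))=17089788640/ 7338681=2328.73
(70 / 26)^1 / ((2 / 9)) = 315 / 26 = 12.12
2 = 2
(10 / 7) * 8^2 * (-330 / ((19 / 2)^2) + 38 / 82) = -30247040 / 103607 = -291.94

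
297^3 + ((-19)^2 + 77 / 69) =1807692023 / 69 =26198435.12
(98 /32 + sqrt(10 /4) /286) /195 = sqrt(10) /111540 + 49 /3120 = 0.02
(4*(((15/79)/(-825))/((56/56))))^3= -64/82029363625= -0.00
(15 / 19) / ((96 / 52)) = 65 / 152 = 0.43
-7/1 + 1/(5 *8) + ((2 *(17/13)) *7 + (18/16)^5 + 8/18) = 260302897/19169280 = 13.58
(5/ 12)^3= 125/ 1728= 0.07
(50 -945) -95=-990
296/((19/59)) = 17464/19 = 919.16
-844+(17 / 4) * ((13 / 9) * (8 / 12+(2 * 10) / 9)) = -133855 / 162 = -826.27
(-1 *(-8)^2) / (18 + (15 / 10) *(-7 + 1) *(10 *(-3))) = -0.22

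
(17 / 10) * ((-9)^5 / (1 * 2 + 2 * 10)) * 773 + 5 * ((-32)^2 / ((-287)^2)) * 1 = -63915287725021 / 18121180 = -3527104.07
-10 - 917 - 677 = -1604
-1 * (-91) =91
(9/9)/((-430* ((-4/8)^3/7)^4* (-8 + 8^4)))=-87808/15695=-5.59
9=9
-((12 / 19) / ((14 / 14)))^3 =-1728 / 6859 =-0.25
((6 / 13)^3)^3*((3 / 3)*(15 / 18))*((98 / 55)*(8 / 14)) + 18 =2099784934350 / 116649493103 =18.00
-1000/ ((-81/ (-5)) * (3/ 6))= -10000/ 81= -123.46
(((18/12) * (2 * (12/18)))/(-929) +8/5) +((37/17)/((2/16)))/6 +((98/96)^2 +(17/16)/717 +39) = 1936860250699/43482551040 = 44.54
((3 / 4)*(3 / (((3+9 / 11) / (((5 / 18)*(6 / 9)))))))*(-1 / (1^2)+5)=55 / 126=0.44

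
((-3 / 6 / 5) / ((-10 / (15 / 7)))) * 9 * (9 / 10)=243 / 1400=0.17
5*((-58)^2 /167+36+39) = 79445 /167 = 475.72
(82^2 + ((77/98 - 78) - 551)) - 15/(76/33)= 3239493/532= 6089.27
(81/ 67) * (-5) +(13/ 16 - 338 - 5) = -373305/ 1072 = -348.23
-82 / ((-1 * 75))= 82 / 75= 1.09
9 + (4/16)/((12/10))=221/24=9.21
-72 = -72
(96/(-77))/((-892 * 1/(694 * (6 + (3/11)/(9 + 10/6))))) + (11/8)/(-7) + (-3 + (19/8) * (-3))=-3382165/755524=-4.48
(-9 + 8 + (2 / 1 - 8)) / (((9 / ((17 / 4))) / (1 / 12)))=-119 / 432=-0.28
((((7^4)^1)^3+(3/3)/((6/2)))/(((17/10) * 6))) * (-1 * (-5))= 1038096540100/153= 6784944706.54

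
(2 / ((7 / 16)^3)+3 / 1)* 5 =46105 / 343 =134.42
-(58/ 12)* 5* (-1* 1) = 145/ 6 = 24.17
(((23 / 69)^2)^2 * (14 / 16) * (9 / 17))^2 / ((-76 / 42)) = -343 / 18976896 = -0.00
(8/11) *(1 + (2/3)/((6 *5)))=368/495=0.74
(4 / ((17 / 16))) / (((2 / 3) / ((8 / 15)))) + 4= 596 / 85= 7.01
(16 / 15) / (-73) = -16 / 1095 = -0.01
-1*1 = -1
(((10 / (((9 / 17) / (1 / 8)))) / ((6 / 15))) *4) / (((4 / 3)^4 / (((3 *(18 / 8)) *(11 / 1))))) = 1136025 / 2048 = 554.70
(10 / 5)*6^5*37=575424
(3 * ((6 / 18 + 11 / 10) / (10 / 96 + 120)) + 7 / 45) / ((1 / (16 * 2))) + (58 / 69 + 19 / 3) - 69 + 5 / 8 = -2629086941 / 47734200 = -55.08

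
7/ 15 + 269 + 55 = 4867/ 15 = 324.47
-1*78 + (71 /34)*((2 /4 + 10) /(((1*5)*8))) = -210669 /2720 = -77.45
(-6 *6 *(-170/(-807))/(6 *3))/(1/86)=-29240/807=-36.23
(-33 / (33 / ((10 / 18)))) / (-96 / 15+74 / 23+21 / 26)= 14950 / 63909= 0.23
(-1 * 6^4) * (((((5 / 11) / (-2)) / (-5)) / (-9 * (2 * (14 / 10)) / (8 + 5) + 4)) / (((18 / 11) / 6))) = -7020 / 67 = -104.78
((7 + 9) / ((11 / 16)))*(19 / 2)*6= 14592 / 11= 1326.55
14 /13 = 1.08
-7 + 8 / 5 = -27 / 5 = -5.40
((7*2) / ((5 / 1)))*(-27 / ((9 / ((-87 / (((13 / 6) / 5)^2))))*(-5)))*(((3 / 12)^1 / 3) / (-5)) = 12.97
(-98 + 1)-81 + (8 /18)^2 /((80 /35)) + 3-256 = -34904 /81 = -430.91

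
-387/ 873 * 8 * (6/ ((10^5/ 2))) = -129/ 303125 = -0.00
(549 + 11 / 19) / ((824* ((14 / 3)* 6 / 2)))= 5221 / 109592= 0.05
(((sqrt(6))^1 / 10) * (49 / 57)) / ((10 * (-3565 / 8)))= -98 * sqrt(6) / 5080125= -0.00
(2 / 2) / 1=1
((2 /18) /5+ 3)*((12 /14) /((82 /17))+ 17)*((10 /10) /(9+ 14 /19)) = 2547824 /477855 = 5.33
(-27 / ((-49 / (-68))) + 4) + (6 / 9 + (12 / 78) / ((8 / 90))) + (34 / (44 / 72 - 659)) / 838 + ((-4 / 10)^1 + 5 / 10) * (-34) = -467302730933 / 13556003370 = -34.47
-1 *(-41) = 41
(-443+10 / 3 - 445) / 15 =-2654 / 45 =-58.98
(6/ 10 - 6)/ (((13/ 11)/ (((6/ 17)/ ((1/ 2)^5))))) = -57024/ 1105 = -51.61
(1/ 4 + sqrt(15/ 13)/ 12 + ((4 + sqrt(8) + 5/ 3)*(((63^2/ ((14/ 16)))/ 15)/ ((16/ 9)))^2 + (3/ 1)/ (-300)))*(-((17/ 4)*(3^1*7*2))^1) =-5853358791/ 200 - 1032944157*sqrt(2)/ 100 - 119*sqrt(195)/ 104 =-43874846.29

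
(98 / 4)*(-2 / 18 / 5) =-49 / 90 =-0.54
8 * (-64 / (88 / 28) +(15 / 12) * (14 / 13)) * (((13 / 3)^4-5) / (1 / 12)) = -816749248 / 1287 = -634614.80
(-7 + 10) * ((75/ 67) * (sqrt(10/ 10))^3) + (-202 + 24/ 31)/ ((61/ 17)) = -6679607/ 126697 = -52.72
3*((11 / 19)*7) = 231 / 19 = 12.16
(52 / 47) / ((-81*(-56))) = 13 / 53298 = 0.00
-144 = -144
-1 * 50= -50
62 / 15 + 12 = 242 / 15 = 16.13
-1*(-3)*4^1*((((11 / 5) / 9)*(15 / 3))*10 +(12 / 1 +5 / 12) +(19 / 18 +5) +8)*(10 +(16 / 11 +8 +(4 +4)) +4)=481978 / 33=14605.39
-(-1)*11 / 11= 1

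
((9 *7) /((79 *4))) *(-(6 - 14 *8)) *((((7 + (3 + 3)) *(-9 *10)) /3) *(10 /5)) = -1302210 /79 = -16483.67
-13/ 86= -0.15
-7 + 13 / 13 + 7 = 1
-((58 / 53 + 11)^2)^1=-410881 / 2809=-146.27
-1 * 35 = -35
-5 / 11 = -0.45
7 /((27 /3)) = 7 /9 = 0.78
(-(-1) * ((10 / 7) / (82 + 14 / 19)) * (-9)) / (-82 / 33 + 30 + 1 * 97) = -9405 / 7535906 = -0.00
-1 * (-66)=66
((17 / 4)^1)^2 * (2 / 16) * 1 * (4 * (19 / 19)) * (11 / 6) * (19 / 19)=3179 / 192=16.56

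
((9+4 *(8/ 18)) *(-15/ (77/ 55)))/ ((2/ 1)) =-2425/ 42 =-57.74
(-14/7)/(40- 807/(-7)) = -14/1087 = -0.01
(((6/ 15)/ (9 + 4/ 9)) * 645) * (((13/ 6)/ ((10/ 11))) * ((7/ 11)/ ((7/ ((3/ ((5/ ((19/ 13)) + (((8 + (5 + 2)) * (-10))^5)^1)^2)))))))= 0.00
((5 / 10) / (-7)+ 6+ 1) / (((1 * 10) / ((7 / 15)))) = 97 / 300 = 0.32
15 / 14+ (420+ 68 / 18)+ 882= 164663 / 126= 1306.85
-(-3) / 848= 3 / 848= 0.00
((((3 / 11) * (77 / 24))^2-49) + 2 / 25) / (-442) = 77047 / 707200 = 0.11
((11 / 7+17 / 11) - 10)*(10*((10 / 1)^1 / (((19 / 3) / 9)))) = -1431000 / 1463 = -978.13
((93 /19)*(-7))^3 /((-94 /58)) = 8000939079 /322373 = 24818.89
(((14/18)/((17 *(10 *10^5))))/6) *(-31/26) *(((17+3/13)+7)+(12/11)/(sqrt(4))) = -256277/1137708000000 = -0.00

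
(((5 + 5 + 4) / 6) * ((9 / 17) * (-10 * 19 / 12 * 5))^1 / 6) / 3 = -3325 / 612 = -5.43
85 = 85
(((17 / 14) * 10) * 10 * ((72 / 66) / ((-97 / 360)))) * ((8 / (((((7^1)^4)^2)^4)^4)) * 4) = -117504000 / 11112495068918961756754125419925572296812372320429193356791883840690226858896635166421384230044962161744967866669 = -0.00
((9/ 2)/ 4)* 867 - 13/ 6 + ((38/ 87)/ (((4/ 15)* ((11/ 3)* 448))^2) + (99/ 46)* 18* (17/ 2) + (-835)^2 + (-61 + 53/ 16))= 271535182862981309/ 388757225472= 698469.80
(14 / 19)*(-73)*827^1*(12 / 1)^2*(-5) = 608539680 / 19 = 32028404.21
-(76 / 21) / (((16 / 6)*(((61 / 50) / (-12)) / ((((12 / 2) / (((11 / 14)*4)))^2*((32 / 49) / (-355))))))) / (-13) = 328320 / 47688641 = 0.01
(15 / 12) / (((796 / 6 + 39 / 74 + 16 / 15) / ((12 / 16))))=8325 / 1192232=0.01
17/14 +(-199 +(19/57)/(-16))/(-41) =2039/336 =6.07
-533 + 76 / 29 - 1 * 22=-16019 / 29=-552.38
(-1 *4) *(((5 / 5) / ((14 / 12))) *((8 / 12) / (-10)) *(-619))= -4952 / 35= -141.49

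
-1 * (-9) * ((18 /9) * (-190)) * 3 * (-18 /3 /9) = 6840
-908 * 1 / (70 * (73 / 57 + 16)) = -25878 / 34475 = -0.75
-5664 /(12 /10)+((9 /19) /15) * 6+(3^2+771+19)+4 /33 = -12291361 /3135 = -3920.69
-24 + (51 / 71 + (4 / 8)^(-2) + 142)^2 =108392905 / 5041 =21502.26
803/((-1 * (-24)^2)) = -803/576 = -1.39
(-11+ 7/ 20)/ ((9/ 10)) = -71/ 6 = -11.83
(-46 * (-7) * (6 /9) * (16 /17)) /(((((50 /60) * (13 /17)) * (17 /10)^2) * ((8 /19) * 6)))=489440 /11271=43.42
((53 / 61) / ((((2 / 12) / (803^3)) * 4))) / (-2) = -82327278693 / 244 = -337406879.89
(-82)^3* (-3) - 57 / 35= 57893583 / 35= 1654102.37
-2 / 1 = -2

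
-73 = -73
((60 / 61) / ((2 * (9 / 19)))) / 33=0.03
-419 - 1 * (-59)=-360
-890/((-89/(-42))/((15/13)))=-6300/13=-484.62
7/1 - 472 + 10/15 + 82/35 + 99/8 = -377677/840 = -449.62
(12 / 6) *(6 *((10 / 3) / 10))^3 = 16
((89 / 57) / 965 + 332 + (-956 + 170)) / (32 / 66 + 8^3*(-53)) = 274693991 / 16418479120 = 0.02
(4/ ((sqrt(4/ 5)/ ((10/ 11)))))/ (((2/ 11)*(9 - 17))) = -5*sqrt(5)/ 4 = -2.80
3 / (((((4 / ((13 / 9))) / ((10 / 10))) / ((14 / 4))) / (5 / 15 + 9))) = 637 / 18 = 35.39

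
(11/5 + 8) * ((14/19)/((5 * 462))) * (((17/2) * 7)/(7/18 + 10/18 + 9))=18207/935275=0.02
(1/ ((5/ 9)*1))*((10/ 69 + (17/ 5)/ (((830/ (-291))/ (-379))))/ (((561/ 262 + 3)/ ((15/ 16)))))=50858325321/ 342856400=148.34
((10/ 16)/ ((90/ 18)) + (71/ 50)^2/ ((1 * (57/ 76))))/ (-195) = -42203/ 2925000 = -0.01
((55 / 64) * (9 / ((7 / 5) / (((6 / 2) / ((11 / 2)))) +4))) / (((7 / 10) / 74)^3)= 94024631250 / 67571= 1391493.85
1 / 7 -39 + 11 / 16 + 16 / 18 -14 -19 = -70843 / 1008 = -70.28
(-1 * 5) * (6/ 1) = -30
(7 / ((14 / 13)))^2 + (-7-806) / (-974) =83929 / 1948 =43.08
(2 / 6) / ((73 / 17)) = 17 / 219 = 0.08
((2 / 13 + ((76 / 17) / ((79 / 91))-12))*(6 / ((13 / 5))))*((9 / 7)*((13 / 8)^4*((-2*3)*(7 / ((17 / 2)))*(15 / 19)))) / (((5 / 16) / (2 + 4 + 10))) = 12003268095 / 433789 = 27670.75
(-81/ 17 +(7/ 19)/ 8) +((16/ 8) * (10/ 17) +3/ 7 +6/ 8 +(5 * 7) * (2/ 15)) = 2.30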